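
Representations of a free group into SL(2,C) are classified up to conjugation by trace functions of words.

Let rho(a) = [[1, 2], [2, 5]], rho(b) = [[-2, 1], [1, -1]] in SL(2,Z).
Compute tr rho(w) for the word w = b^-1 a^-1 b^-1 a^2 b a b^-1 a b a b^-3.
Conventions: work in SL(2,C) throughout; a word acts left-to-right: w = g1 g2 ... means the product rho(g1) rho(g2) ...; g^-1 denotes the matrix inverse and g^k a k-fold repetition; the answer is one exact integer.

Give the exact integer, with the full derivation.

116467

rho(b^-1) = [[-1, -1], [-1, -2]]
... * rho(a^-1) = [[5, -2], [-2, 1]]  ->  [[-3, 1], [-1, 0]]
... * rho(b^-1) = [[-1, -1], [-1, -2]]  ->  [[2, 1], [1, 1]]
... * rho(a) = [[1, 2], [2, 5]]  ->  [[4, 9], [3, 7]]
... * rho(a) = [[1, 2], [2, 5]]  ->  [[22, 53], [17, 41]]
... * rho(b) = [[-2, 1], [1, -1]]  ->  [[9, -31], [7, -24]]
... * rho(a) = [[1, 2], [2, 5]]  ->  [[-53, -137], [-41, -106]]
... * rho(b^-1) = [[-1, -1], [-1, -2]]  ->  [[190, 327], [147, 253]]
... * rho(a) = [[1, 2], [2, 5]]  ->  [[844, 2015], [653, 1559]]
... * rho(b) = [[-2, 1], [1, -1]]  ->  [[327, -1171], [253, -906]]
... * rho(a) = [[1, 2], [2, 5]]  ->  [[-2015, -5201], [-1559, -4024]]
... * rho(b^-1) = [[-1, -1], [-1, -2]]  ->  [[7216, 12417], [5583, 9607]]
... * rho(b^-1) = [[-1, -1], [-1, -2]]  ->  [[-19633, -32050], [-15190, -24797]]
... * rho(b^-1) = [[-1, -1], [-1, -2]]  ->  [[51683, 83733], [39987, 64784]]
tr = 51683 + 64784 = 116467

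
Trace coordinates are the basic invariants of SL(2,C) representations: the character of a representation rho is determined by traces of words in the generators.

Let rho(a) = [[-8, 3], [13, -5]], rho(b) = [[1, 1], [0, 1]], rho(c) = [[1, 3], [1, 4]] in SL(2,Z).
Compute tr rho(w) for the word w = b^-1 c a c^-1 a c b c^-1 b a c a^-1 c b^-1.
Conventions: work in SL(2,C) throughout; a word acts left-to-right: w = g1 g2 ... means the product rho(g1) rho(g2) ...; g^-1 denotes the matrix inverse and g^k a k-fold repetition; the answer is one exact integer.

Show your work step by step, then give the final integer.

rho(b^-1) = [[1, -1], [0, 1]]
... * rho(c) = [[1, 3], [1, 4]]  ->  [[0, -1], [1, 4]]
... * rho(a) = [[-8, 3], [13, -5]]  ->  [[-13, 5], [44, -17]]
... * rho(c^-1) = [[4, -3], [-1, 1]]  ->  [[-57, 44], [193, -149]]
... * rho(a) = [[-8, 3], [13, -5]]  ->  [[1028, -391], [-3481, 1324]]
... * rho(c) = [[1, 3], [1, 4]]  ->  [[637, 1520], [-2157, -5147]]
... * rho(b) = [[1, 1], [0, 1]]  ->  [[637, 2157], [-2157, -7304]]
... * rho(c^-1) = [[4, -3], [-1, 1]]  ->  [[391, 246], [-1324, -833]]
... * rho(b) = [[1, 1], [0, 1]]  ->  [[391, 637], [-1324, -2157]]
... * rho(a) = [[-8, 3], [13, -5]]  ->  [[5153, -2012], [-17449, 6813]]
... * rho(c) = [[1, 3], [1, 4]]  ->  [[3141, 7411], [-10636, -25095]]
... * rho(a^-1) = [[-5, -3], [-13, -8]]  ->  [[-112048, -68711], [379415, 232668]]
... * rho(c) = [[1, 3], [1, 4]]  ->  [[-180759, -610988], [612083, 2068917]]
... * rho(b^-1) = [[1, -1], [0, 1]]  ->  [[-180759, -430229], [612083, 1456834]]
tr = -180759 + 1456834 = 1276075

1276075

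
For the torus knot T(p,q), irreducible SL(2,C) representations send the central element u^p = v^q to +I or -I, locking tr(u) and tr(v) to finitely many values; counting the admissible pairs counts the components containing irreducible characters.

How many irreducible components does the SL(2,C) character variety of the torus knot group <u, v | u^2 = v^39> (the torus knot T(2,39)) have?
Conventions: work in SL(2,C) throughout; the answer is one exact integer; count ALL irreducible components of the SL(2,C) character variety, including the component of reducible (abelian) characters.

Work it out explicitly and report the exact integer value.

20

Gamma = < u, v | u^2 = v^39 > (torus knot T(2,39)); the central element u^2 = v^39 acts as +I or -I in any irreducible SL(2,C) representation.
On an irreducible component, tr(u) is locked at 2*cos(pi*alpha/2) for some alpha in 1..1, and tr(v) at 2*cos(pi*beta/39) for some beta in 1..38.
Consistency of u^2 = (-1)^alpha I with v^39 = (-1)^beta I forces alpha = beta (mod 2).
count pairs: odd alpha (1 choices) x odd beta (19), plus even alpha (0) x even beta (19): 1*19 + 0*19 = 19.
components with irreducible characters: 19; plus the single component of reducible (abelian) characters: total 20.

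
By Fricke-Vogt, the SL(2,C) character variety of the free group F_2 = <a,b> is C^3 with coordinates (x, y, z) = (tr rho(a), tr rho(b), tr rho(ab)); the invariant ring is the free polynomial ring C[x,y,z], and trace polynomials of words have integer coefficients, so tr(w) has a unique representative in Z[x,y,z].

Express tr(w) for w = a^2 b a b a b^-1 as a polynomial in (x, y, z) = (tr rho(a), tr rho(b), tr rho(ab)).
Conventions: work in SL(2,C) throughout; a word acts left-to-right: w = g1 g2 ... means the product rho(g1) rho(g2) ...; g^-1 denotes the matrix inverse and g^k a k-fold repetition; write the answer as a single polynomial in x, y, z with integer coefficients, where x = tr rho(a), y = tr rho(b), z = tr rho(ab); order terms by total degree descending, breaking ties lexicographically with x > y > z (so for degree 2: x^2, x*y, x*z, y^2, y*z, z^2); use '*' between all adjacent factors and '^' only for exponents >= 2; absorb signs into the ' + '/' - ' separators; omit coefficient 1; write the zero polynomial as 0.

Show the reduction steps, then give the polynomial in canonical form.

reduce: tr(b a b a) = tr(a b)*tr(a b) - tr(1)  (split on a) = z^2 - 2
tr(b a b) = tr(b)*tr(a b) - tr(a)  (reduce the b square) = y*z - x
so tr(a b a b a) = tr(a)*tr(b a b a) - tr(b a b)  (reduce the a square) = x*z^2 - y*z - x
so tr(a^2 b a b a) = tr(a)*tr(a b a b a) - tr(a b a b)  (reduce the a square) = x^2*z^2 - x*y*z - x^2 - z^2 + 2
reduce: tr(b a b a b a) = tr(b a)*tr(b a b a) - tr(b^-1 a^-1)  (split on b) = z^3 - 3*z
tr(a b a) = tr(a)*tr(b a) - tr(b)  (reduce the a square) = x*z - y
tr(b a b a b) = tr(b)*tr(a b a b) - tr(a b a)  (reduce the b square) = y*z^2 - x*z - y
so tr(a^2 b a b a b) = tr(a)*tr(b a b a b a) - tr(b a b a b)  (reduce the a square) = x*z^3 - y*z^2 - 2*x*z + y
so tr(a^2 b a b a b^-1) = tr(a^2 b a b a)*tr(b) - tr(a^2 b a b a b)  (eliminate b^-1) = x^2*y*z^2 - x*y^2*z - x*z^3 - x^2*y + 2*x*z + y

x^2*y*z^2 - x*y^2*z - x*z^3 - x^2*y + 2*x*z + y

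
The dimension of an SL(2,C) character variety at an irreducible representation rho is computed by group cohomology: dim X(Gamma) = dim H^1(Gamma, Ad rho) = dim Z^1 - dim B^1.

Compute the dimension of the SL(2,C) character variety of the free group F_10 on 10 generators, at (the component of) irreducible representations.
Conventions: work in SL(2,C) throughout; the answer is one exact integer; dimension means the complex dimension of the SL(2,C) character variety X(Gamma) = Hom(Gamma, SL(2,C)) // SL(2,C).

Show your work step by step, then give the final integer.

Gamma = F_10 has 10 generators and no relators.
Z^1(Gamma, Ad rho) = (sl_2)^10: a cocycle is a free choice of one sl_2 vector per generator, so dim Z^1 = 3*10 = 30.
Irreducibility makes the coboundary map sl_2 -> Z^1 injective (trivial centralizer), so dim B^1 = 3.
dim X = dim H^1 = dim Z^1 - dim B^1 = 30 - 3 = 27.

27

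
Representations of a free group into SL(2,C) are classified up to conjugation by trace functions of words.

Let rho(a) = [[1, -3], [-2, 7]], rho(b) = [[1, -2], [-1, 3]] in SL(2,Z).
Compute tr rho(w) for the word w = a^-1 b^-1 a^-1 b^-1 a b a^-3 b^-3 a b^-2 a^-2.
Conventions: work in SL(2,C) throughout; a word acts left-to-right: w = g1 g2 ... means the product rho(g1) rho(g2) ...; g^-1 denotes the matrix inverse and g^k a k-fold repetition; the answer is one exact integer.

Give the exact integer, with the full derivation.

rho(a^-1) = [[7, 3], [2, 1]]
... * rho(b^-1) = [[3, 2], [1, 1]]  ->  [[24, 17], [7, 5]]
... * rho(a^-1) = [[7, 3], [2, 1]]  ->  [[202, 89], [59, 26]]
... * rho(b^-1) = [[3, 2], [1, 1]]  ->  [[695, 493], [203, 144]]
... * rho(a) = [[1, -3], [-2, 7]]  ->  [[-291, 1366], [-85, 399]]
... * rho(b) = [[1, -2], [-1, 3]]  ->  [[-1657, 4680], [-484, 1367]]
... * rho(a^-1) = [[7, 3], [2, 1]]  ->  [[-2239, -291], [-654, -85]]
... * rho(a^-1) = [[7, 3], [2, 1]]  ->  [[-16255, -7008], [-4748, -2047]]
... * rho(a^-1) = [[7, 3], [2, 1]]  ->  [[-127801, -55773], [-37330, -16291]]
... * rho(b^-1) = [[3, 2], [1, 1]]  ->  [[-439176, -311375], [-128281, -90951]]
... * rho(b^-1) = [[3, 2], [1, 1]]  ->  [[-1628903, -1189727], [-475794, -347513]]
... * rho(b^-1) = [[3, 2], [1, 1]]  ->  [[-6076436, -4447533], [-1774895, -1299101]]
... * rho(a) = [[1, -3], [-2, 7]]  ->  [[2818630, -12903423], [823307, -3769022]]
... * rho(b^-1) = [[3, 2], [1, 1]]  ->  [[-4447533, -7266163], [-1299101, -2122408]]
... * rho(b^-1) = [[3, 2], [1, 1]]  ->  [[-20608762, -16161229], [-6019711, -4720610]]
... * rho(a^-1) = [[7, 3], [2, 1]]  ->  [[-176583792, -77987515], [-51579197, -22779743]]
... * rho(a^-1) = [[7, 3], [2, 1]]  ->  [[-1392061574, -607738891], [-406613865, -177517334]]
tr = -1392061574 + -177517334 = -1569578908

-1569578908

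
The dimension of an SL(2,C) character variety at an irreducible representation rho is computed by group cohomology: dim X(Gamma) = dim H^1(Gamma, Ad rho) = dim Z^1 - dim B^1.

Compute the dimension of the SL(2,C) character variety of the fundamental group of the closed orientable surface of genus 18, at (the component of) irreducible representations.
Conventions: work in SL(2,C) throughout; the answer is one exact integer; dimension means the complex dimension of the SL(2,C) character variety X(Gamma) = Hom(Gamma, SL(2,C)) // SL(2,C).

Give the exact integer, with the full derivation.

102

Gamma = pi_1(Sigma_18) = < a_1, b_1, ..., a_18, b_18 | prod [a_i, b_i] > has 2g = 36 generators and 1 relator.
A cocycle assigns one sl_2 vector per generator subject to the relator condition d_2(z) = 0: dim of the unconstrained space is 3*2g = 108.
d_2 is surjective at irreducible rho (its cokernel H^2 is dual to H^0 = 0), so dim Z^1 = 108 - 3 = 105.
As always at irreducible rho, dim B^1 = 3.
dim H^1 = 105 - 3 = 102 = dim X.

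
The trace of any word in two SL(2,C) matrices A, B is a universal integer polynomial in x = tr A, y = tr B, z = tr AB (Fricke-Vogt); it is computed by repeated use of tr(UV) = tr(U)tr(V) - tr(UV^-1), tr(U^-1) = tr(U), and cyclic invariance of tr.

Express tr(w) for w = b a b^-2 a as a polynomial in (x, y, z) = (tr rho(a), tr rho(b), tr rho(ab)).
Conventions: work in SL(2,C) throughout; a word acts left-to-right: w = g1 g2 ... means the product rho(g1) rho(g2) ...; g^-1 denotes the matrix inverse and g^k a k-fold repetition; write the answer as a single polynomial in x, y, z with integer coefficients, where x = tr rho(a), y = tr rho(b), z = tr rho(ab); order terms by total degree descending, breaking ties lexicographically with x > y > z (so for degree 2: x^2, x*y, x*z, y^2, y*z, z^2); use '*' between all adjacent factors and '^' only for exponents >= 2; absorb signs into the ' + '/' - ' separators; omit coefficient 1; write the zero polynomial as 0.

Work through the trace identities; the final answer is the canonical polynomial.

x*y^2*z - y^3 - y*z^2 - x*z + 3*y

and trace(a b a) = trace(a) trace(b a) - trace(b)   [square of a] = x*z - y
trace(a b a b) = trace(b a) trace(b a) - trace(1)   [split at a repeated b] = z^2 - 2
trace(b^-1 a b a) = trace(a b a) trace(b) - trace(a b a b)   [inverse elimination on b] = x*y*z - y^2 - z^2 + 2
next, trace(b a b^-2 a) = trace(b^-1 a b a) trace(b) - trace(b^-1 a b a b)   [inverse elimination on b] = x*y^2*z - y^3 - y*z^2 - x*z + 3*y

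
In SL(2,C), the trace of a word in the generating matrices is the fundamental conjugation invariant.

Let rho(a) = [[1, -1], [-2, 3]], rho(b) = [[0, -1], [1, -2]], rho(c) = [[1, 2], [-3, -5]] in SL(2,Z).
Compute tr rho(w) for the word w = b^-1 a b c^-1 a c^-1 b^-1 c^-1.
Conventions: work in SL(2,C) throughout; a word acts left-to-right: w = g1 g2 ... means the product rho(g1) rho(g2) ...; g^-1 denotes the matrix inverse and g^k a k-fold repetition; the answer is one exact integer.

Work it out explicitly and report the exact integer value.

646

rho(b^-1) = [[-2, 1], [-1, 0]]
... * rho(a) = [[1, -1], [-2, 3]]  ->  [[-4, 5], [-1, 1]]
... * rho(b) = [[0, -1], [1, -2]]  ->  [[5, -6], [1, -1]]
... * rho(c^-1) = [[-5, -2], [3, 1]]  ->  [[-43, -16], [-8, -3]]
... * rho(a) = [[1, -1], [-2, 3]]  ->  [[-11, -5], [-2, -1]]
... * rho(c^-1) = [[-5, -2], [3, 1]]  ->  [[40, 17], [7, 3]]
... * rho(b^-1) = [[-2, 1], [-1, 0]]  ->  [[-97, 40], [-17, 7]]
... * rho(c^-1) = [[-5, -2], [3, 1]]  ->  [[605, 234], [106, 41]]
tr = 605 + 41 = 646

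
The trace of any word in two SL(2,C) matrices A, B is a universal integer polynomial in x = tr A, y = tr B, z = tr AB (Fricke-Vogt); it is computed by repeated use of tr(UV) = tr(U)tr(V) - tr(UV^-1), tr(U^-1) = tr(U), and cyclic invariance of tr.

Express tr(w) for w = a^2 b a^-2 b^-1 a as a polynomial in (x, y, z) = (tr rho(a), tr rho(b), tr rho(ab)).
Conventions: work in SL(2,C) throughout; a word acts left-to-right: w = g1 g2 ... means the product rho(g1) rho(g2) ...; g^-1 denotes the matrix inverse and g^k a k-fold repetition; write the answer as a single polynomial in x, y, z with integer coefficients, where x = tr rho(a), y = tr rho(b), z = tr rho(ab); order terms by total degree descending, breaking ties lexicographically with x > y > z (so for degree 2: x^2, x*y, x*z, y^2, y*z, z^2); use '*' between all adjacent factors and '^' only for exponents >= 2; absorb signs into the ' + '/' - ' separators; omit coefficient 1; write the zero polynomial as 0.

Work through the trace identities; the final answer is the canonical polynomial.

tr(a^2 b) = tr(a) tr(b a) - tr(b) = x*z - y
tr(a^2) = tr(a) tr(a) - tr(1) = x^2 - 2
tr(a b^2 a) = tr(b) tr(a^2 b) - tr(a^2) = x*y*z - x^2 - y^2 + 2
tr(a b^2) = tr(b) tr(a b) - tr(a) = y*z - x
tr(b a^3 b) = tr(a) tr(a b^2 a) - tr(a b^2) = x^2*y*z - x^3 - x*y^2 - y*z + 3*x
tr(b a b a) = tr(b a) tr(b a) - tr(1)   [split at repeated b] = z^2 - 2
tr(a b a b a) = tr(a) tr(b a b a) - tr(b a b) = x*z^2 - y*z - x
tr(b a^3 b a) = tr(a) tr(a b a b a) - tr(a b a b) = x^2*z^2 - x*y*z - x^2 - z^2 + 2
tr(a^3 b a^-1 b) = tr(b a^3 b) tr(a) - tr(b a^3 b a) = x^3*y*z - x^4 - x^2*y^2 - x^2*z^2 + 4*x^2 + z^2 - 2
tr(a^-1 b^-1 a^3 b) = tr(a^3 b a^-1) tr(b) - tr(a^3 b a^-1 b) = -x^3*y*z + x^4 + x^2*y^2 + x^2*z^2 + x*y*z - 4*x^2 - y^2 - z^2 + 2
tr(a^3) = tr(a) tr(a^2) - tr(a) = x^3 - 3*x
tr(a^2 b a^-2 b^-1 a) = tr(a^-1 b^-1 a^3 b) tr(a) - tr(a^-1 b^-1 a^3 b a) = -x^4*y*z + x^5 + x^3*y^2 + x^3*z^2 + x^2*y*z - 5*x^3 - x*y^2 - x*z^2 + 5*x

-x^4*y*z + x^5 + x^3*y^2 + x^3*z^2 + x^2*y*z - 5*x^3 - x*y^2 - x*z^2 + 5*x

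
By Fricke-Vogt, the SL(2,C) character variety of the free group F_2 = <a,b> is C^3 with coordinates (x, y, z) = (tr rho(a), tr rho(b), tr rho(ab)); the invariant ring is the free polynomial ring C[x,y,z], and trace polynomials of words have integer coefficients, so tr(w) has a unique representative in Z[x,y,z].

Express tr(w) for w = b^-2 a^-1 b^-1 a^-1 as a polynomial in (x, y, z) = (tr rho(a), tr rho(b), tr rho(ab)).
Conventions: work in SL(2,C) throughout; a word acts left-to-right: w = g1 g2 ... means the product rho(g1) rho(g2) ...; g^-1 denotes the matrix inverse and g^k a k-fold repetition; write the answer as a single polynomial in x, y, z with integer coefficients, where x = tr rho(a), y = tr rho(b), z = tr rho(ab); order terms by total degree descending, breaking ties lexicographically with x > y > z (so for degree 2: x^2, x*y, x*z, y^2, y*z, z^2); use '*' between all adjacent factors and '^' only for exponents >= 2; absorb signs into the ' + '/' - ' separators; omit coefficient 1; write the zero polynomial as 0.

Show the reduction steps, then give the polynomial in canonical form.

next, tr(a^-1) = tr(a) = x
next, tr(a^-1 b) = tr(b) * tr(a) - tr(b a)  (eliminate a^-1) = x*y - z
tr(a^-1 b^-1) = tr(a^-1) * tr(b) - tr(a^-1 b)  (eliminate b^-1) = z
and tr(b^-1 a^-1 b^-1) = tr(a^-1 b^-1) * tr(b) - tr(a^-1)  (eliminate b^-1) = y*z - x
and tr(a b a) = tr(a) * tr(b a) - tr(b)  (reduce the a square) = x*z - y
tr(a b a b) = tr(b a) * tr(b a) - tr(1)  (split on b) = z^2 - 2
tr(b^-1 a b a) = tr(a b a) * tr(b) - tr(a b a b)  (eliminate b^-1) = x*y*z - y^2 - z^2 + 2
tr(a^-1 b^-1 a b) = tr(b^-1 a b) * tr(a) - tr(b^-1 a b a)  (eliminate a^-1) = -x*y*z + x^2 + y^2 + z^2 - 2
next, tr(b^-1 a^-1 b^-1 a) = tr(a^-1 b^-1 a) * tr(b) - tr(a^-1 b^-1 a b)  (eliminate b^-1) = x*y*z - x^2 - z^2 + 2
tr(b^-1 a^-1 b^-1 a^-1) = tr(b^-1 a^-1 b^-1) * tr(a) - tr(b^-1 a^-1 b^-1 a)  (eliminate a^-1) = z^2 - 2
tr(b^-2 a^-1 b^-1 a^-1) = tr(b^-1 a^-1 b^-1 a^-1) * tr(b) - tr(b^-1 a^-1 b^-1 a^-1 b)  (eliminate b^-1) = y*z^2 - x*z - y

y*z^2 - x*z - y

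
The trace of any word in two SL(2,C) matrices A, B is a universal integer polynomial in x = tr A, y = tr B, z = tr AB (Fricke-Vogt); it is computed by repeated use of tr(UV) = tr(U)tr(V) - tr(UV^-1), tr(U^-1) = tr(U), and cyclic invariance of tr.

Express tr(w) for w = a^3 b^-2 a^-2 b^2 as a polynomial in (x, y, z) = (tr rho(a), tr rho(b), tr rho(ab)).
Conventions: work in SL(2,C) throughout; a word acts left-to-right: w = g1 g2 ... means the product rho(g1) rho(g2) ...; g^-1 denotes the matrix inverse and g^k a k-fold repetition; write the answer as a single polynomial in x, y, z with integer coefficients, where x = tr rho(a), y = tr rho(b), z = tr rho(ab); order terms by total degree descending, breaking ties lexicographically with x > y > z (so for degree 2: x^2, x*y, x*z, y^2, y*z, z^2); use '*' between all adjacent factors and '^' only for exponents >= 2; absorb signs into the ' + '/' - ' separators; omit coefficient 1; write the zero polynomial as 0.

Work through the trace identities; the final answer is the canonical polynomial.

-x^4*y^3*z + x^5*y^2 + x^3*y^4 + x^3*y^2*z^2 + x^2*y^3*z - 5*x^3*y^2 - x*y^4 - x*y^2*z^2 + 4*x*y^2 + x

trace(a^2) = trace(a) * trace(a) - trace(1)  (reduce the a square) = x^2 - 2
apply: trace(a^3) = trace(a) * trace(a^2) - trace(a)  (reduce the a square) = x^3 - 3*x
trace(a b a) = trace(a) * trace(b a) - trace(b)  (reduce the a square) = x*z - y
trace(a^3 b) = trace(a) * trace(a b a) - trace(a b)  (reduce the a square) = x^2*z - x*y - z
apply: trace(b^2 a^3) = trace(b) * trace(a^3 b) - trace(a^3)  (reduce the b square) = x^2*y*z - x^3 - x*y^2 - y*z + 3*x
trace(b^2 a) = trace(b) * trace(a b) - trace(a)  (reduce the b square) = y*z - x
trace(b^2) = trace(b) * trace(b) - trace(1)  (reduce the b square) = y^2 - 2
use: trace(b^2 a^2) = trace(a) * trace(b^2 a) - trace(b^2)  (reduce the a square) = x*y*z - x^2 - y^2 + 2
use: trace(a b^2 a^3) = trace(a) * trace(b^2 a^3) - trace(b^2 a^2)  (reduce the a square) = x^3*y*z - x^4 - x^2*y^2 - 2*x*y*z + 4*x^2 + y^2 - 2
use: trace(a b a b) = trace(b a) * trace(b a) - trace(1)  (split on b) = z^2 - 2
trace(b a b^2 a) = trace(b) * trace(a b a b) - trace(a b a)  (reduce the b square) = y*z^2 - x*z - y
apply: trace(b a b^2) = trace(b) * trace(b a b) - trace(b a)  (reduce the b square) = y^2*z - x*y - z
use: trace(b a b^2 a^2) = trace(a) * trace(b a b^2 a) - trace(b a b^2)  (reduce the a square) = x*y*z^2 - x^2*z - y^2*z + z
apply: trace(a b^2 a^3 b) = trace(a) * trace(b a b^2 a^2) - trace(b a b^2 a)  (reduce the a square) = x^2*y*z^2 - x^3*z - x*y^2*z - y*z^2 + 2*x*z + y
trace(b^-1 a b^2 a^3) = trace(a b^2 a^3) * trace(b) - trace(a b^2 a^3 b)  (eliminate b^-1) = x^3*y^2*z - x^4*y - x^2*y^3 - x^2*y*z^2 + x^3*z - x*y^2*z + 4*x^2*y + y^3 + y*z^2 - 2*x*z - 3*y
apply: trace(b^2 a^3 b^-2 a) = trace(b^-1 a b^2 a^3) * trace(b) - trace(b^-1 a b^2 a^3 b)  (eliminate b^-1) = x^3*y^3*z - x^4*y^2 - x^2*y^4 - x^2*y^2*z^2 - x*y^3*z + x^4 + 5*x^2*y^2 + y^4 + y^2*z^2 - 4*x^2 - 4*y^2 + 2
apply: trace(a^-1 b^2 a^3 b^-2) = trace(b^2 a^3 b^-2) * trace(a) - trace(b^2 a^3 b^-2 a)  (eliminate a^-1) = -x^3*y^3*z + x^4*y^2 + x^2*y^4 + x^2*y^2*z^2 + x*y^3*z - 5*x^2*y^2 - y^4 - y^2*z^2 + x^2 + 4*y^2 - 2
use: trace(a^3 b^-2 a^-2 b^2) = trace(a^-1 b^2 a^3 b^-2) * trace(a) - trace(a^-1 b^2 a^3 b^-2 a)  (eliminate a^-1) = -x^4*y^3*z + x^5*y^2 + x^3*y^4 + x^3*y^2*z^2 + x^2*y^3*z - 5*x^3*y^2 - x*y^4 - x*y^2*z^2 + 4*x*y^2 + x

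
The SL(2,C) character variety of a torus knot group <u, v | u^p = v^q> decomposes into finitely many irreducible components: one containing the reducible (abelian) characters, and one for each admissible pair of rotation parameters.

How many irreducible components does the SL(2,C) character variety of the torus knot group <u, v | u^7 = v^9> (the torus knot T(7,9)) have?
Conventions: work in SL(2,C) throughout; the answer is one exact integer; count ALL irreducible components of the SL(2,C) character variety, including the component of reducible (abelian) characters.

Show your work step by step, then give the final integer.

25

Gamma = < u, v | u^7 = v^9 > (torus knot T(7,9)); the central element u^7 = v^9 acts as +I or -I in any irreducible SL(2,C) representation.
So on each irreducible component the traces are pinned: tr(u) = 2*cos(pi*alpha/7) with 1 <= alpha <= 6, tr(v) = 2*cos(pi*beta/9) with 1 <= beta <= 8.
The two central values (-1)^alpha I and (-1)^beta I must be the same matrix, so alpha and beta share a parity.
Counting: 3 odd alphas x 4 odd betas + 3 even alphas x 4 even betas = 12 + 12 = 24.
That is 24 components of irreducible characters, and with the reducible (abelian) component the total is 25.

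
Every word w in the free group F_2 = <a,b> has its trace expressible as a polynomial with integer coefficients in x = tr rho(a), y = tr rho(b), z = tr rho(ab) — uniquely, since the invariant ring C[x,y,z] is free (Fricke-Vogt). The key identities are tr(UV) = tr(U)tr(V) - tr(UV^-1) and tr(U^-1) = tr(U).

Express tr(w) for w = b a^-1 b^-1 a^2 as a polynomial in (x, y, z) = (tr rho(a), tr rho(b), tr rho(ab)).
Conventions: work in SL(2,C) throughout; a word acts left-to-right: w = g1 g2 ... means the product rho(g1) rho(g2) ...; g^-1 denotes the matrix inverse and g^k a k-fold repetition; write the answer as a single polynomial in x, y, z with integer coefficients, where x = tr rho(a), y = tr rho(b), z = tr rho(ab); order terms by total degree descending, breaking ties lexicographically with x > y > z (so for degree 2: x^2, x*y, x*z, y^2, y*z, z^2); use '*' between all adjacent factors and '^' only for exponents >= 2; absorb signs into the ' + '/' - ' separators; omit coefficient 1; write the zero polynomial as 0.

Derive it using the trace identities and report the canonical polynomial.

-x^2*y*z + x^3 + x*y^2 + x*z^2 - 3*x

so trace(a^2) = trace(a)*trace(a) - trace(1)  (reduce the a square) = x^2 - 2
trace(a b a) = trace(a)*trace(b a) - trace(b)  (reduce the a square) = x*z - y
trace(a^2 b a) = trace(a)*trace(a b a) - trace(a b)  (reduce the a square) = x^2*z - x*y - z
trace(b a b a) = trace(b a)*trace(b a) - trace(1)  (split on b) = z^2 - 2
trace(b a b) = trace(b)*trace(a b) - trace(a)  (reduce the b square) = y*z - x
so trace(a^2 b a b) = trace(a)*trace(b a b a) - trace(b a b)  (reduce the a square) = x*z^2 - y*z - x
trace(b^-1 a^2 b a) = trace(a^2 b a)*trace(b) - trace(a^2 b a b)  (eliminate b^-1) = x^2*y*z - x*y^2 - x*z^2 + x
so trace(b a^-1 b^-1 a^2) = trace(b^-1 a^2 b)*trace(a) - trace(b^-1 a^2 b a)  (eliminate a^-1) = -x^2*y*z + x^3 + x*y^2 + x*z^2 - 3*x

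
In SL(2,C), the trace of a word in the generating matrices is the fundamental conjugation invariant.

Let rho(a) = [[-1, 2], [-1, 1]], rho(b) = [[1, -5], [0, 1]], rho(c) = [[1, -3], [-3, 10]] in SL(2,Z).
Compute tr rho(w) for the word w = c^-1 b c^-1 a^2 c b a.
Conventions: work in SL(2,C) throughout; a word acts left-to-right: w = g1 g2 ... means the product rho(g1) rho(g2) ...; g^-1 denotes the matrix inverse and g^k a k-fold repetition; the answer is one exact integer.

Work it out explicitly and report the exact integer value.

-64

rho(c^-1) = [[10, 3], [3, 1]]
... * rho(b) = [[1, -5], [0, 1]]  ->  [[10, -47], [3, -14]]
... * rho(c^-1) = [[10, 3], [3, 1]]  ->  [[-41, -17], [-12, -5]]
... * rho(a) = [[-1, 2], [-1, 1]]  ->  [[58, -99], [17, -29]]
... * rho(a) = [[-1, 2], [-1, 1]]  ->  [[41, 17], [12, 5]]
... * rho(c) = [[1, -3], [-3, 10]]  ->  [[-10, 47], [-3, 14]]
... * rho(b) = [[1, -5], [0, 1]]  ->  [[-10, 97], [-3, 29]]
... * rho(a) = [[-1, 2], [-1, 1]]  ->  [[-87, 77], [-26, 23]]
tr = -87 + 23 = -64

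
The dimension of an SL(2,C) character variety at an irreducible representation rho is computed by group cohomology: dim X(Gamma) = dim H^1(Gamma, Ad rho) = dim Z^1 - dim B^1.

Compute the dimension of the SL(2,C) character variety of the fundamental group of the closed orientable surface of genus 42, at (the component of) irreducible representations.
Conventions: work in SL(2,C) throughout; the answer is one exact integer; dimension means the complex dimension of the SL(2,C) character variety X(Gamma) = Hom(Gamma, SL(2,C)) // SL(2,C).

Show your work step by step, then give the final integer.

246

Gamma = pi_1(Sigma_42) = < a_1, b_1, ..., a_42, b_42 | prod [a_i, b_i] > has 2g = 84 generators and 1 relator.
A cocycle assigns one sl_2 vector per generator subject to the relator condition d_2(z) = 0: dim of the unconstrained space is 3*2g = 252.
H^2 = coker(d_2) is dual to H^0 = 0 at irreducible rho (Poincare duality), so d_2 is onto: dim Z^1 = 249.
dim B^1 = 3 (coboundaries, injective at irreducible rho).
Hence dim X = 249 - 3 = 246.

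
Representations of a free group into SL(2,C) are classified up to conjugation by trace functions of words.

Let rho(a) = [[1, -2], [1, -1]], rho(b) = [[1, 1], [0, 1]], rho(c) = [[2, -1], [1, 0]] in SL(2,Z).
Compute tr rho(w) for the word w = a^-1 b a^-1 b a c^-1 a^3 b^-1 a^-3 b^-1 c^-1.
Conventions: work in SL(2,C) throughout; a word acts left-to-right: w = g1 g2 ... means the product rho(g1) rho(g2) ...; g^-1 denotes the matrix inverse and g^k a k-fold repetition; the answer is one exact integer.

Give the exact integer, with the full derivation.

-4

rho(a^-1) = [[-1, 2], [-1, 1]]
... * rho(b) = [[1, 1], [0, 1]]  ->  [[-1, 1], [-1, 0]]
... * rho(a^-1) = [[-1, 2], [-1, 1]]  ->  [[0, -1], [1, -2]]
... * rho(b) = [[1, 1], [0, 1]]  ->  [[0, -1], [1, -1]]
... * rho(a) = [[1, -2], [1, -1]]  ->  [[-1, 1], [0, -1]]
... * rho(c^-1) = [[0, 1], [-1, 2]]  ->  [[-1, 1], [1, -2]]
... * rho(a) = [[1, -2], [1, -1]]  ->  [[0, 1], [-1, 0]]
... * rho(a) = [[1, -2], [1, -1]]  ->  [[1, -1], [-1, 2]]
... * rho(a) = [[1, -2], [1, -1]]  ->  [[0, -1], [1, 0]]
... * rho(b^-1) = [[1, -1], [0, 1]]  ->  [[0, -1], [1, -1]]
... * rho(a^-1) = [[-1, 2], [-1, 1]]  ->  [[1, -1], [0, 1]]
... * rho(a^-1) = [[-1, 2], [-1, 1]]  ->  [[0, 1], [-1, 1]]
... * rho(a^-1) = [[-1, 2], [-1, 1]]  ->  [[-1, 1], [0, -1]]
... * rho(b^-1) = [[1, -1], [0, 1]]  ->  [[-1, 2], [0, -1]]
... * rho(c^-1) = [[0, 1], [-1, 2]]  ->  [[-2, 3], [1, -2]]
tr = -2 + -2 = -4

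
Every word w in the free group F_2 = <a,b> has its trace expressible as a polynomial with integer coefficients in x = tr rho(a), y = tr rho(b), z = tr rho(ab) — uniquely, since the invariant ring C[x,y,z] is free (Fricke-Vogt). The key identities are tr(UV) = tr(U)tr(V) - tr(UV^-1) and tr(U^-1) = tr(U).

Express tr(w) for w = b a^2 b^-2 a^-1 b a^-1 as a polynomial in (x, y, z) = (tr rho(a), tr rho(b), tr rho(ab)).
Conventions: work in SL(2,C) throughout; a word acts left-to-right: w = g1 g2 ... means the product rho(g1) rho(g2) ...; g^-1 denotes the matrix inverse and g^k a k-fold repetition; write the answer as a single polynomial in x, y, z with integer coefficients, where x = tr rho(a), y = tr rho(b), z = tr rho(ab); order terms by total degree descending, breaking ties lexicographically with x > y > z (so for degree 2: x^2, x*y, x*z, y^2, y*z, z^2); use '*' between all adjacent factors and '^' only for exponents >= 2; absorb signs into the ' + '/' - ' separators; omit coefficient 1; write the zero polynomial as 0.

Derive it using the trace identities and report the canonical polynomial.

trace(b a^2) = trace(a) trace(b a) - trace(b)   [square of a] = x*z - y
reduce: trace(a^2) = trace(a) trace(a) - trace(1)   [square of a] = x^2 - 2
so trace(b^2 a^2) = trace(b) trace(a^2 b) - trace(a^2)   [square of b] = x*y*z - x^2 - y^2 + 2
trace(b^2 a) = trace(b) trace(a b) - trace(a)   [square of b] = y*z - x
so trace(a b^2 a^2) = trace(a) trace(b^2 a^2) - trace(b^2 a)   [square of a] = x^2*y*z - x^3 - x*y^2 - y*z + 3*x
reduce: trace(a b a b) = trace(b a) trace(b a) - trace(1)   [split at a repeated b] = z^2 - 2
trace(b a b^2 a) = trace(b) trace(a b a b) - trace(a b a)   [square of b] = y*z^2 - x*z - y
trace(b a b^2) = trace(b) trace(a b^2) - trace(a b)   [square of b] = y^2*z - x*y - z
trace(a b^2 a^2 b) = trace(a) trace(b a b^2 a) - trace(b a b^2)   [square of a] = x*y*z^2 - x^2*z - y^2*z + z
so trace(b^2 a^2 b^-1 a) = trace(a b^2 a^2) trace(b) - trace(a b^2 a^2 b)   [inverse elimination on b] = x^2*y^2*z - x^3*y - x*y^3 - x*y*z^2 + x^2*z + 3*x*y - z
trace(b a^2 b^-1 a^-1 b) = trace(b^2 a^2 b^-1) trace(a) - trace(b^2 a^2 b^-1 a)   [inverse elimination on a] = -x^2*y^2*z + x^3*y + x*y^3 + x*y*z^2 - 4*x*y + z
reduce: trace(a b a^2) = trace(a) trace(b a^2) - trace(b a)   [square of a] = x^2*z - x*y - z
trace(a b a b a) = trace(a) trace(b a b a) - trace(b a b)   [square of a] = x*z^2 - y*z - x
reduce: trace(a b a b a^2) = trace(a) trace(a b a b a) - trace(a b a b)   [square of a] = x^2*z^2 - x*y*z - x^2 - z^2 + 2
trace(b a b a b a) = trace(a b) trace(a b a b) - trace(a^-1 b^-1)   [split at a repeated a] = z^3 - 3*z
so trace(a b a b a^2 b) = trace(a) trace(b a b a b a) - trace(b a b a b)   [square of a] = x*z^3 - y*z^2 - 2*x*z + y
trace(b a b a^2 b^-1 a) = trace(a b a b a^2) trace(b) - trace(a b a b a^2 b)   [inverse elimination on b] = x^2*y*z^2 - x*y^2*z - x*z^3 - x^2*y + 2*x*z + y
trace(b a^2 b^-1 a^-1 b a) = trace(b a b a^2 b^-1) trace(a) - trace(b a b a^2 b^-1 a)   [inverse elimination on a] = -x^2*y*z^2 + x^3*z + x*y^2*z + x*z^3 - 3*x*z - y
reduce: trace(b^-1 a^-1 b a^-1 b a^2) = trace(b a^2 b^-1 a^-1 b) trace(a) - trace(b a^2 b^-1 a^-1 b a)   [inverse elimination on a] = -x^3*y^2*z + x^4*y + x^2*y^3 + 2*x^2*y*z^2 - x^3*z - x*y^2*z - x*z^3 - 4*x^2*y + 4*x*z + y
trace(b a^-1 b a) = trace(b a b) trace(a) - trace(b a b a)   [inverse elimination on a] = x*y*z - x^2 - z^2 + 2
trace(b a^2 b^-2 a^-1 b a^-1) = trace(b^-1 a^-1 b a^-1 b a^2) trace(b) - trace(b^-1 a^-1 b a^-1 b a^2 b)   [inverse elimination on b] = -x^3*y^3*z + x^4*y^2 + x^2*y^4 + 2*x^2*y^2*z^2 - x^3*y*z - x*y^3*z - x*y*z^3 - 4*x^2*y^2 + 3*x*y*z + x^2 + y^2 + z^2 - 2

-x^3*y^3*z + x^4*y^2 + x^2*y^4 + 2*x^2*y^2*z^2 - x^3*y*z - x*y^3*z - x*y*z^3 - 4*x^2*y^2 + 3*x*y*z + x^2 + y^2 + z^2 - 2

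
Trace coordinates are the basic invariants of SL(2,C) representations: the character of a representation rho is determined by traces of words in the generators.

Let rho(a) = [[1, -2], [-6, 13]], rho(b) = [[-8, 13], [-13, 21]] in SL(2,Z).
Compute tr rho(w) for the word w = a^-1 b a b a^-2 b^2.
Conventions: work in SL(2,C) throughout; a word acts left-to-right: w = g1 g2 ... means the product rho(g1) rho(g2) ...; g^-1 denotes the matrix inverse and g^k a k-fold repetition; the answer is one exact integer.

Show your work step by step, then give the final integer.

40822755

rho(a^-1) = [[13, 2], [6, 1]]
... * rho(b) = [[-8, 13], [-13, 21]]  ->  [[-130, 211], [-61, 99]]
... * rho(a) = [[1, -2], [-6, 13]]  ->  [[-1396, 3003], [-655, 1409]]
... * rho(b) = [[-8, 13], [-13, 21]]  ->  [[-27871, 44915], [-13077, 21074]]
... * rho(a^-1) = [[13, 2], [6, 1]]  ->  [[-92833, -10827], [-43557, -5080]]
... * rho(a^-1) = [[13, 2], [6, 1]]  ->  [[-1271791, -196493], [-596721, -92194]]
... * rho(b) = [[-8, 13], [-13, 21]]  ->  [[12728737, -20659636], [5972290, -9693447]]
... * rho(b) = [[-8, 13], [-13, 21]]  ->  [[166745372, -268378775], [78236491, -125922617]]
tr = 166745372 + -125922617 = 40822755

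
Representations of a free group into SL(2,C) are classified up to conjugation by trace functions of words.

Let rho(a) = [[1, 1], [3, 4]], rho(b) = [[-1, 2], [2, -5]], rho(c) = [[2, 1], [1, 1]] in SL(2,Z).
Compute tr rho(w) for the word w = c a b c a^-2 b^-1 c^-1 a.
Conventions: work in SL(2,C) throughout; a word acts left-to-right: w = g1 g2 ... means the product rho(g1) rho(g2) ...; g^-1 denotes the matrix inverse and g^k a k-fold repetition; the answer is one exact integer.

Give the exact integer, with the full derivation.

rho(c) = [[2, 1], [1, 1]]
... * rho(a) = [[1, 1], [3, 4]]  ->  [[5, 6], [4, 5]]
... * rho(b) = [[-1, 2], [2, -5]]  ->  [[7, -20], [6, -17]]
... * rho(c) = [[2, 1], [1, 1]]  ->  [[-6, -13], [-5, -11]]
... * rho(a^-1) = [[4, -1], [-3, 1]]  ->  [[15, -7], [13, -6]]
... * rho(a^-1) = [[4, -1], [-3, 1]]  ->  [[81, -22], [70, -19]]
... * rho(b^-1) = [[-5, -2], [-2, -1]]  ->  [[-361, -140], [-312, -121]]
... * rho(c^-1) = [[1, -1], [-1, 2]]  ->  [[-221, 81], [-191, 70]]
... * rho(a) = [[1, 1], [3, 4]]  ->  [[22, 103], [19, 89]]
tr = 22 + 89 = 111

111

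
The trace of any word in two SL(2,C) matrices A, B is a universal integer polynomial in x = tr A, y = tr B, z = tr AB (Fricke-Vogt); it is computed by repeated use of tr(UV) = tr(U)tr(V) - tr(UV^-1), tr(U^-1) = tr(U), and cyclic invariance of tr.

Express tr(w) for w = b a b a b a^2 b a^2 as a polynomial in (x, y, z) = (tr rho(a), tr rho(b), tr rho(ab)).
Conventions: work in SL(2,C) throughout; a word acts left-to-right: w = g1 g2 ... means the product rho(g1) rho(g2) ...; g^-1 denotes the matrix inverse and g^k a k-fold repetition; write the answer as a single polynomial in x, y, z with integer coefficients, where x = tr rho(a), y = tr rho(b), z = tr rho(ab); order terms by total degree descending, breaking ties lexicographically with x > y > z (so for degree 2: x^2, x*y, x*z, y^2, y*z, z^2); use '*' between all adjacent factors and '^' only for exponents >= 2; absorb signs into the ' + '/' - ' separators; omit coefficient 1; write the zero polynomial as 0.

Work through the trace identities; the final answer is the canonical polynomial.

x^2*z^4 - 2*x*y*z^3 - 2*x^2*z^2 + y^2*z^2 + 3*x*y*z - y^2 - z^2 + 2

next, trace(a b a b) = trace(a b) trace(a b) - trace(1)   [split at a repeated a] = z^2 - 2
next, trace(b a b a b a b a) = trace(a b a b) trace(a b a b) - trace(1)   [split at a repeated a] = z^4 - 4*z^2 + 2
trace(a b a b a b) = trace(a b a b) trace(a b) - trace(b a)   [split at a repeated a] = z^3 - 3*z
trace(b a b) = trace(b) trace(a b) - trace(a)   [square of b] = y*z - x
trace(a b a b a) = trace(a) trace(b a b a) - trace(b a b)   [square of a] = x*z^2 - y*z - x
and trace(b a b a b a b) = trace(b) trace(a b a b a b) - trace(a b a b a)   [square of b] = y*z^3 - x*z^2 - 2*y*z + x
trace(b a^2 b a b a b a) = trace(a) trace(b a b a b a b a) - trace(b a b a b a b)   [square of a] = x*z^4 - y*z^3 - 3*x*z^2 + 2*y*z + x
trace(a b a) = trace(a) trace(b a) - trace(b)   [square of a] = x*z - y
and trace(b a b a b) = trace(b) trace(a b a b) - trace(a b a)   [square of b] = y*z^2 - x*z - y
and trace(a^2 b a b a b) = trace(a) trace(b a b a b a) - trace(b a b a b)   [square of a] = x*z^3 - y*z^2 - 2*x*z + y
next, trace(a^2 b a b a) = trace(a) trace(a b a b a) - trace(a b a b)   [square of a] = x^2*z^2 - x*y*z - x^2 - z^2 + 2
and trace(b a^2 b a b a b) = trace(b) trace(a^2 b a b a b) - trace(a^2 b a b a)   [square of b] = x*y*z^3 - x^2*z^2 - y^2*z^2 - x*y*z + x^2 + y^2 + z^2 - 2
next, trace(b a b a b a^2 b a^2) = trace(a) trace(b a^2 b a b a b a) - trace(b a^2 b a b a b)   [square of a] = x^2*z^4 - 2*x*y*z^3 - 2*x^2*z^2 + y^2*z^2 + 3*x*y*z - y^2 - z^2 + 2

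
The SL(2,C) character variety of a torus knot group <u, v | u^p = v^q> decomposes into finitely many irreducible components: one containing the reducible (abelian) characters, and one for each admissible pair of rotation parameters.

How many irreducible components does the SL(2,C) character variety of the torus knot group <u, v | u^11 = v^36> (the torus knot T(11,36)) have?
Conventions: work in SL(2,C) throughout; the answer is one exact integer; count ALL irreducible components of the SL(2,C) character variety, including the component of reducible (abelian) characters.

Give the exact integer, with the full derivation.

In the torus knot group T(11,36), u^11 = v^36 is central, so an irreducible representation sends it to +I or -I (Schur).
On an irreducible component, tr(u) is locked at 2*cos(pi*alpha/11) for some alpha in 1..10, and tr(v) at 2*cos(pi*beta/36) for some beta in 1..35.
The two central values (-1)^alpha I and (-1)^beta I must be the same matrix, so alpha and beta share a parity.
count pairs: odd alpha (5 choices) x odd beta (18), plus even alpha (5) x even beta (17): 5*18 + 5*17 = 175.
That is 175 components of irreducible characters, and with the reducible (abelian) component the total is 176.

176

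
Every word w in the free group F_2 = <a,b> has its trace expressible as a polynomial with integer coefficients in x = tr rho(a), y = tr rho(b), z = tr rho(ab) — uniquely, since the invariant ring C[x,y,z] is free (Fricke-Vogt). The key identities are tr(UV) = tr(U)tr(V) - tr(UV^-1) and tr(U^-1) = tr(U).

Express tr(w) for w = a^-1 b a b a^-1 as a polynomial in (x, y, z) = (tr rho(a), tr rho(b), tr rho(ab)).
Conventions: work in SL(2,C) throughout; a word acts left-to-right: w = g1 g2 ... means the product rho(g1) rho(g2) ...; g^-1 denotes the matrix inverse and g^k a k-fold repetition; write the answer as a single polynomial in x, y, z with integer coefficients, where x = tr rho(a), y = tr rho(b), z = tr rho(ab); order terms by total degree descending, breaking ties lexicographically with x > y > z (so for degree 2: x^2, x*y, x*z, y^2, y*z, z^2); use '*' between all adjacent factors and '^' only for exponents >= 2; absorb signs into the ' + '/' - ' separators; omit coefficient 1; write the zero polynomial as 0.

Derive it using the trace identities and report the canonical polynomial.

x^2*y*z - x^3 - x*z^2 - y*z + 3*x

trace(b a b) = trace(b)*trace(a b) - trace(a) = y*z - x
trace(b a b a) = trace(a b)*trace(a b) - trace(1)   [split at repeated a] = z^2 - 2
apply: trace(a^-1 b a b) = trace(b a b)*trace(a) - trace(b a b a) = x*y*z - x^2 - z^2 + 2
apply: trace(a^-1 b a b a^-1) = trace(a^-1 b a b)*trace(a) - trace(a^-1 b a b a) = x^2*y*z - x^3 - x*z^2 - y*z + 3*x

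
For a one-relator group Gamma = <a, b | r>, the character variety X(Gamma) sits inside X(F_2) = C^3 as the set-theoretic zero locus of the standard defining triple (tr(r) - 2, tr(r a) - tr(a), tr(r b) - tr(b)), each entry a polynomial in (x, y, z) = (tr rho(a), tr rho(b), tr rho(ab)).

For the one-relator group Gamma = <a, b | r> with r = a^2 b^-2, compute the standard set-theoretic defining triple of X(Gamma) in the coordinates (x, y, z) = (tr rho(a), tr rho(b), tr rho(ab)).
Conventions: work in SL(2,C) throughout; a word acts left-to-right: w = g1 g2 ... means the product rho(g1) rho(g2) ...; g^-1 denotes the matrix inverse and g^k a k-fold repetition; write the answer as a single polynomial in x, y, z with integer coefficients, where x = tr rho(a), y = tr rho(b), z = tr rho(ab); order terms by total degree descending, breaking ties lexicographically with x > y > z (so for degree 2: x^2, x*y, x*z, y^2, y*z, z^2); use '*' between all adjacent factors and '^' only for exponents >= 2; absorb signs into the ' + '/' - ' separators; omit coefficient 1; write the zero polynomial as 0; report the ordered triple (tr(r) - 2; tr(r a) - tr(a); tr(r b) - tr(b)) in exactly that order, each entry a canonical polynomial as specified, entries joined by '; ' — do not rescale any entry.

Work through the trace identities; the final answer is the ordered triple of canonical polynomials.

x^2*y^2 - x*y*z - x^2 - y^2; x^3*y^2 - x^2*y*z - x^3 - 2*x*y^2 + y*z + 2*x; x^2*y - x*z - 2*y

tr(a^2) = tr(a) tr(a) - tr(1) = x^2 - 2
tr(a^2 b) = tr(a) tr(b a) - tr(b) = x*z - y
tr(b^-1 a^2) = tr(a^2) tr(b) - tr(a^2 b) = x^2*y - x*z - y
tr(a^2 b^-2) = tr(b^-1 a^2) tr(b) - tr(b^-1 a^2 b) = x^2*y^2 - x*y*z - x^2 - y^2 + 2
tr(a^3) = tr(a) tr(a^2) - tr(a)  (reduce the a square) = x^3 - 3*x
tr(a^3 b) = tr(a) tr(b a^2) - tr(b a)  (reduce the a square) = x^2*z - x*y - z
tr(a^3 b^-1) = tr(a^3) tr(b) - tr(a^3 b)  (eliminate b^-1) = x^3*y - x^2*z - 2*x*y + z
tr(a^2 b^-2 a) = tr(a^3 b^-1) tr(b) - tr(a^3)  (eliminate b^-1) = x^3*y^2 - x^2*y*z - x^3 - 2*x*y^2 + y*z + 3*x
assemble the triple (tr(r) - 2; tr(r a) - x; tr(r b) - y)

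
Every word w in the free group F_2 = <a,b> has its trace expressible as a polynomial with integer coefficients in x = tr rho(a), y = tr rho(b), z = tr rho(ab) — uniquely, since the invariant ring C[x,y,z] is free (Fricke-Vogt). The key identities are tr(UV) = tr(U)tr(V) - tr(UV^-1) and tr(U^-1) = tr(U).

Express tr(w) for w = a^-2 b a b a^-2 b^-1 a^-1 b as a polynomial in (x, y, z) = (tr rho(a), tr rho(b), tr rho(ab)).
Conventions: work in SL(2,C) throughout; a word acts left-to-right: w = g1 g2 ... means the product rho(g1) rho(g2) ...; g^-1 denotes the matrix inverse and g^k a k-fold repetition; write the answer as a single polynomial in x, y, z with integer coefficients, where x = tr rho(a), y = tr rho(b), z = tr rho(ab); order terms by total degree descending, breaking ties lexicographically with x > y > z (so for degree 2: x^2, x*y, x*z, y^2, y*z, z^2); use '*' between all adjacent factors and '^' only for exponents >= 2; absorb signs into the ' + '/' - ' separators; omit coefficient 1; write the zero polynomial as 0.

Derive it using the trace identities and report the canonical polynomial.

x^4*y^2*z^2 - x^5*y*z - x^3*y^3*z - 2*x^3*y*z^3 + x^4*y^2 + x^4*z^2 + x^2*z^4 + 4*x^3*y*z + x*y^3*z + x*y*z^3 - x^4 - 3*x^2*y^2 - 4*x^2*z^2 - 2*x*y*z + 4*x^2 + y^2 - 2

trace(b a b) = trace(b)*trace(a b) - trace(a)   [square of b] = y*z - x
so trace(b a b a) = trace(a b)*trace(a b) - trace(1)   [split at a repeated a] = z^2 - 2
trace(b a b a^-1) = trace(b a b)*trace(a) - trace(b a b a)   [inverse elimination on a] = x*y*z - x^2 - z^2 + 2
trace(a^-1 b a b a^-1) = trace(b a b a^-1)*trace(a) - trace(b a b)   [inverse elimination on a] = x^2*y*z - x^3 - x*z^2 - y*z + 3*x
trace(a^-2 b a b a^-1) = trace(a^-1 b a b a^-1)*trace(a) - trace(a^-1 b a b)   [inverse elimination on a] = x^3*y*z - x^4 - x^2*z^2 - 2*x*y*z + 4*x^2 + z^2 - 2
trace(a^-2 b a b a^-2) = trace(a^-2 b a b a^-1)*trace(a) - trace(a^-2 b a b)   [inverse elimination on a] = x^4*y*z - x^5 - x^3*z^2 - 3*x^2*y*z + 5*x^3 + 2*x*z^2 + y*z - 5*x
trace(b^2 a b) = trace(b)*trace(a b^2) - trace(a b)   [square of b] = y^2*z - x*y - z
reduce: trace(a b a) = trace(a)*trace(b a) - trace(b)   [square of a] = x*z - y
so trace(b^2 a b a) = trace(b)*trace(a b a b) - trace(a b a)   [square of b] = y*z^2 - x*z - y
so trace(b a b a^-1 b) = trace(b^2 a b)*trace(a) - trace(b^2 a b a)   [inverse elimination on a] = x*y^2*z - x^2*y - y*z^2 + y
so trace(b a b a b a) = trace(a b)*trace(a b a b) - trace(a^-1 b^-1)   [split at a repeated a] = z^3 - 3*z
trace(b a b a^-1 b a) = trace(b a b a b)*trace(a) - trace(b a b a b a)   [inverse elimination on a] = x*y*z^2 - x^2*z - z^3 - x*y + 3*z
trace(a^-1 b a b a^-1 b) = trace(b a b a^-1 b)*trace(a) - trace(b a b a^-1 b a)   [inverse elimination on a] = x^2*y^2*z - x^3*y - 2*x*y*z^2 + x^2*z + z^3 + 2*x*y - 3*z
so trace(b a^-2 b a b a^-1) = trace(a^-1 b a b a^-1 b)*trace(a) - trace(a^-1 b a b a^-1 b a)   [inverse elimination on a] = x^3*y^2*z - x^4*y - 2*x^2*y*z^2 + x^3*z - x*y^2*z + x*z^3 + 3*x^2*y + y*z^2 - 3*x*z - y
trace(a^2) = trace(a)*trace(a) - trace(1)   [square of a] = x^2 - 2
reduce: trace(a b^2 a) = trace(b)*trace(a^2 b) - trace(a^2)   [square of b] = x*y*z - x^2 - y^2 + 2
so trace(b a b^2 a b) = trace(b)*trace(a b^2 a b) - trace(a b^2 a)   [square of b] = y^2*z^2 - 2*x*y*z + x^2 - 2
trace(a b a b a) = trace(a)*trace(b a b a) - trace(b a b)   [square of a] = x*z^2 - y*z - x
trace(b a b^2 a b a) = trace(b)*trace(a b a b a b) - trace(a b a b a)   [square of b] = y*z^3 - x*z^2 - 2*y*z + x
reduce: trace(b a b a^-1 b a b) = trace(b a b^2 a b)*trace(a) - trace(b a b^2 a b a)   [inverse elimination on a] = x*y^2*z^2 - 2*x^2*y*z - y*z^3 + x^3 + x*z^2 + 2*y*z - 3*x
trace(b a b a b a b a) = trace(a b)*trace(a b a b a b) - trace(a^-1 b^-1 a^-1 b^-1)   [split at a repeated a] = z^4 - 4*z^2 + 2
so trace(b a b a^-1 b a b a) = trace(b a b a b a b)*trace(a) - trace(b a b a b a b a)   [inverse elimination on a] = x*y*z^3 - x^2*z^2 - z^4 - 2*x*y*z + x^2 + 4*z^2 - 2
trace(b a b a^-1 b a b a^-1) = trace(b a b a^-1 b a b)*trace(a) - trace(b a b a^-1 b a b a)   [inverse elimination on a] = x^2*y^2*z^2 - 2*x^3*y*z - 2*x*y*z^3 + x^4 + 2*x^2*z^2 + z^4 + 4*x*y*z - 4*x^2 - 4*z^2 + 2
reduce: trace(a^-1 b a b a^-2 b a b) = trace(b a b a^-1 b a b a^-1)*trace(a) - trace(b a b a^-1 b a b)   [inverse elimination on a] = x^3*y^2*z^2 - 2*x^4*y*z - 2*x^2*y*z^3 + x^5 + 2*x^3*z^2 - x*y^2*z^2 + x*z^4 + 6*x^2*y*z + y*z^3 - 5*x^3 - 5*x*z^2 - 2*y*z + 5*x
trace(b a b a^-2 b a b) = trace(a^-1 b a b^2 a b)*trace(a) - trace(a^-1 b a b^2 a b a)   [inverse elimination on a] = x^2*y^2*z^2 - 2*x^3*y*z - x*y*z^3 + x^4 + x^2*z^2 - y^2*z^2 + 4*x*y*z - 4*x^2 + 2
so trace(a b a^-2 b a b a^-2 b) = trace(a^-1 b a b a^-2 b a b)*trace(a) - trace(a^-1 b a b a^-2 b a b a)   [inverse elimination on a] = x^4*y^2*z^2 - 2*x^5*y*z - 2*x^3*y*z^3 + x^6 + 2*x^4*z^2 - 2*x^2*y^2*z^2 + x^2*z^4 + 8*x^3*y*z + 2*x*y*z^3 - 6*x^4 - 6*x^2*z^2 + y^2*z^2 - 6*x*y*z + 9*x^2 - 2
trace(b a^-2 b a b a^-2 b^-1 a) = trace(a b a^-2 b a b a^-2)*trace(b) - trace(a b a^-2 b a b a^-2 b)   [inverse elimination on b] = -x^4*y^2*z^2 + 2*x^5*y*z + x^3*y^3*z + 2*x^3*y*z^3 - x^6 - x^4*y^2 - 2*x^4*z^2 - x^2*z^4 - 7*x^3*y*z - x*y^3*z - x*y*z^3 + 6*x^4 + 3*x^2*y^2 + 6*x^2*z^2 + 3*x*y*z - 9*x^2 - y^2 + 2
so trace(a^-2 b a b a^-2 b^-1 a^-1 b) = trace(b a^-2 b a b a^-2 b^-1)*trace(a) - trace(b a^-2 b a b a^-2 b^-1 a)   [inverse elimination on a] = x^4*y^2*z^2 - x^5*y*z - x^3*y^3*z - 2*x^3*y*z^3 + x^4*y^2 + x^4*z^2 + x^2*z^4 + 4*x^3*y*z + x*y^3*z + x*y*z^3 - x^4 - 3*x^2*y^2 - 4*x^2*z^2 - 2*x*y*z + 4*x^2 + y^2 - 2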